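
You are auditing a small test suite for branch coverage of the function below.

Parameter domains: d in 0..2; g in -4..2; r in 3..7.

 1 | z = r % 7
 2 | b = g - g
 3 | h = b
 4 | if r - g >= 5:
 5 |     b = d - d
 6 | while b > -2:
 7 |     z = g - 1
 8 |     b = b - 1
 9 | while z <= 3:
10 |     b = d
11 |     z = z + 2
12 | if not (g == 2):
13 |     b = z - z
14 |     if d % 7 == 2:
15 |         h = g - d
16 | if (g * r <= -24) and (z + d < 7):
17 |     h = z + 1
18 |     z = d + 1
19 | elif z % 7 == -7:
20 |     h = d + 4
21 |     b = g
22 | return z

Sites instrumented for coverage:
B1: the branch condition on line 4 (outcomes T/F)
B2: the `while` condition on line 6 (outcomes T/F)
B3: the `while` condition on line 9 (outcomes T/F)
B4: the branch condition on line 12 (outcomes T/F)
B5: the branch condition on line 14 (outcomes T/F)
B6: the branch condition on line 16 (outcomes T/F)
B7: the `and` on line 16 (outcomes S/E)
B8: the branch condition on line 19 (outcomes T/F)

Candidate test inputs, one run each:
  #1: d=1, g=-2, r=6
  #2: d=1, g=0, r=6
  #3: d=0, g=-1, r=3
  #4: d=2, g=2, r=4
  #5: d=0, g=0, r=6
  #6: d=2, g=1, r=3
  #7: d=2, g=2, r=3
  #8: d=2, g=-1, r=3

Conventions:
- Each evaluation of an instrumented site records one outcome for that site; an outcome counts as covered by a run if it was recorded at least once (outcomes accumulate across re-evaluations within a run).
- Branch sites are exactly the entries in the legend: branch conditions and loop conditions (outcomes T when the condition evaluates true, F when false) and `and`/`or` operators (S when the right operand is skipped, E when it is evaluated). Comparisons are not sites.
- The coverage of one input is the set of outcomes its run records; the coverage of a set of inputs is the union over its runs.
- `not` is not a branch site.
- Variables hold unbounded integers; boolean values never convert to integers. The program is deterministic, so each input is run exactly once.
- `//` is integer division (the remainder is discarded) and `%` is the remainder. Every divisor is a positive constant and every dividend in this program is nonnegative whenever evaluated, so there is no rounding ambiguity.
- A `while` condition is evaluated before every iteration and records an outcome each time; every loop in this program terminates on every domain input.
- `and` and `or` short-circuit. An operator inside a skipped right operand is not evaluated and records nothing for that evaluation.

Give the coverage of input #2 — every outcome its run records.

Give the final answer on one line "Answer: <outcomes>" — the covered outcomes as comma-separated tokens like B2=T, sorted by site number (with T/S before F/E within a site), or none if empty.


Running input #2 (d=1, g=0, r=6), event by event:
  B1->T, B2->T, B2->T, B2->F, B3->T, B3->T, B3->T, B3->F, B4->T, B5->F
  B7->S, B6->F, B8->F
as a set, this run covers: B1=T, B2=T, B2=F, B3=T, B3=F, B4=T, B5=F, B6=F, B7=S, B8=F
Answer: B1=T, B2=T, B2=F, B3=T, B3=F, B4=T, B5=F, B6=F, B7=S, B8=F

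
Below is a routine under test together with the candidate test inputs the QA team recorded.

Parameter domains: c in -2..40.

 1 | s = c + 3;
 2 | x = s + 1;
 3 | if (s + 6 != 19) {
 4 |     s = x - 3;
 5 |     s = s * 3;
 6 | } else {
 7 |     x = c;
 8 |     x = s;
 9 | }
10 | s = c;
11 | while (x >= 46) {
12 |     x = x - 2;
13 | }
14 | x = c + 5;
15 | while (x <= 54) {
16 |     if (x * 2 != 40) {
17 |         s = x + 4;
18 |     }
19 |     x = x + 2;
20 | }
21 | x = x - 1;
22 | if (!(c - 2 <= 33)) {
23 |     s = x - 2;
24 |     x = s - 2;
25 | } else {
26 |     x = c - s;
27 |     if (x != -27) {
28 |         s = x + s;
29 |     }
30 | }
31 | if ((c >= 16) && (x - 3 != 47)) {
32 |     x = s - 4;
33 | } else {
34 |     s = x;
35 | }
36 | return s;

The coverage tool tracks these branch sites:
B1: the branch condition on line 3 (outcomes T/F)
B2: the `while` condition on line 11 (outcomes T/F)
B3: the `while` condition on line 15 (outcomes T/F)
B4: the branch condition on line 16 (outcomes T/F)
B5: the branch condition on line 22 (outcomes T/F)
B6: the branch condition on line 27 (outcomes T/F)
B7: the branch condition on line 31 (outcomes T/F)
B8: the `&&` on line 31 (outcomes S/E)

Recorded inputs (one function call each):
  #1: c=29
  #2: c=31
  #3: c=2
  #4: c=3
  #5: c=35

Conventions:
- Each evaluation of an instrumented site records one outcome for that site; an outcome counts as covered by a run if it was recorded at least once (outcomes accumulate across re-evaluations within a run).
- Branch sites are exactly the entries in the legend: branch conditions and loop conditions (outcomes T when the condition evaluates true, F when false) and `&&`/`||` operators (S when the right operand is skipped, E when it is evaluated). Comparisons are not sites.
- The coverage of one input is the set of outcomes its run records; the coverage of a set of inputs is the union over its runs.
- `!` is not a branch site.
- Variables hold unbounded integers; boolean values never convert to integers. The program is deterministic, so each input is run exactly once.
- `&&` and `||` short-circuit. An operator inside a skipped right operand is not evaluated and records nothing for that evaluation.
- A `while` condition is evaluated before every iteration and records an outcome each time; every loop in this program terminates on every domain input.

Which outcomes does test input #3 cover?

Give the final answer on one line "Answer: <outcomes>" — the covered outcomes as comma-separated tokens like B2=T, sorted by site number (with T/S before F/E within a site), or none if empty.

Tracing the run of input #3 (c=2):
  B1->T, B2->F, B3->T, B4->T, B3->T, B4->T, B3->T, B4->T, B3->T, B4->T
  B3->T, B4->T, B3->T, B4->T, B3->T, B4->T, B3->T, B4->T, B3->T, B4->T
  B3->T, B4->T, B3->T, B4->T, B3->T, B4->T, B3->T, B4->T, B3->T, B4->T
  B3->T, B4->T, B3->T, B4->T, B3->T, B4->T, B3->T, B4->T, B3->T, B4->T
  B3->T, B4->T, B3->T, B4->T, B3->T, B4->T, B3->T, B4->T, B3->T, B4->T
  B3->F, B5->F, B6->T, B8->S, B7->F
as a set, this run covers: B1=T, B2=F, B3=T, B3=F, B4=T, B5=F, B6=T, B7=F, B8=S

Answer: B1=T, B2=F, B3=T, B3=F, B4=T, B5=F, B6=T, B7=F, B8=S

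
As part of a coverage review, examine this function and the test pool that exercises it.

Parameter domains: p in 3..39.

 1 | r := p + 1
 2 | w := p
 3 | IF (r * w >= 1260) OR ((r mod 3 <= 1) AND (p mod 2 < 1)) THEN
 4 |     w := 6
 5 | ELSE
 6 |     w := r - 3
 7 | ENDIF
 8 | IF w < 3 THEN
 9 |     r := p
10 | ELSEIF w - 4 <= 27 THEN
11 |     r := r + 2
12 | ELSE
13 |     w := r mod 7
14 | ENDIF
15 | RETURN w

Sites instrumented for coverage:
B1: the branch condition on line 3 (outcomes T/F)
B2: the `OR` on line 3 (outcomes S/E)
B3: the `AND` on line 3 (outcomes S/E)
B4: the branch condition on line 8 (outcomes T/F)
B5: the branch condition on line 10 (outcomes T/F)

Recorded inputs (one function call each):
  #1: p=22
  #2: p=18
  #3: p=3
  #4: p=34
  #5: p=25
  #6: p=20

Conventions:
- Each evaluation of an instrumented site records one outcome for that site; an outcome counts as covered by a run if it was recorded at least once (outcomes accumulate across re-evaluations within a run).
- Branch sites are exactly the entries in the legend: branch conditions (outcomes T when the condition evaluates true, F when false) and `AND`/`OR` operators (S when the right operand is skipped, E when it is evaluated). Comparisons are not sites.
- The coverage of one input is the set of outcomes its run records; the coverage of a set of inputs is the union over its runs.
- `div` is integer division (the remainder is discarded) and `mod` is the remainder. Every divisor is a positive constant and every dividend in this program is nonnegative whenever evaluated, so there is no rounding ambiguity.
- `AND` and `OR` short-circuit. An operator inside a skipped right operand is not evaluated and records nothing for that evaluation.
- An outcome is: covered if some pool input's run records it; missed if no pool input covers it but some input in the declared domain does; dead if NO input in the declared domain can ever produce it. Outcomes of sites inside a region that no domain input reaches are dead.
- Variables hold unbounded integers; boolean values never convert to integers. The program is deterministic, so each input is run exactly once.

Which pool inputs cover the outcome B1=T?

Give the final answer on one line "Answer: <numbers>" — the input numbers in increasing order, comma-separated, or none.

input #1 (p=22): never hits B1=T
input #2 (p=18): hits B1=T
input #3 (p=3): never hits B1=T
input #4 (p=34): never hits B1=T
input #5 (p=25): never hits B1=T
input #6 (p=20): hits B1=T

Answer: 2, 6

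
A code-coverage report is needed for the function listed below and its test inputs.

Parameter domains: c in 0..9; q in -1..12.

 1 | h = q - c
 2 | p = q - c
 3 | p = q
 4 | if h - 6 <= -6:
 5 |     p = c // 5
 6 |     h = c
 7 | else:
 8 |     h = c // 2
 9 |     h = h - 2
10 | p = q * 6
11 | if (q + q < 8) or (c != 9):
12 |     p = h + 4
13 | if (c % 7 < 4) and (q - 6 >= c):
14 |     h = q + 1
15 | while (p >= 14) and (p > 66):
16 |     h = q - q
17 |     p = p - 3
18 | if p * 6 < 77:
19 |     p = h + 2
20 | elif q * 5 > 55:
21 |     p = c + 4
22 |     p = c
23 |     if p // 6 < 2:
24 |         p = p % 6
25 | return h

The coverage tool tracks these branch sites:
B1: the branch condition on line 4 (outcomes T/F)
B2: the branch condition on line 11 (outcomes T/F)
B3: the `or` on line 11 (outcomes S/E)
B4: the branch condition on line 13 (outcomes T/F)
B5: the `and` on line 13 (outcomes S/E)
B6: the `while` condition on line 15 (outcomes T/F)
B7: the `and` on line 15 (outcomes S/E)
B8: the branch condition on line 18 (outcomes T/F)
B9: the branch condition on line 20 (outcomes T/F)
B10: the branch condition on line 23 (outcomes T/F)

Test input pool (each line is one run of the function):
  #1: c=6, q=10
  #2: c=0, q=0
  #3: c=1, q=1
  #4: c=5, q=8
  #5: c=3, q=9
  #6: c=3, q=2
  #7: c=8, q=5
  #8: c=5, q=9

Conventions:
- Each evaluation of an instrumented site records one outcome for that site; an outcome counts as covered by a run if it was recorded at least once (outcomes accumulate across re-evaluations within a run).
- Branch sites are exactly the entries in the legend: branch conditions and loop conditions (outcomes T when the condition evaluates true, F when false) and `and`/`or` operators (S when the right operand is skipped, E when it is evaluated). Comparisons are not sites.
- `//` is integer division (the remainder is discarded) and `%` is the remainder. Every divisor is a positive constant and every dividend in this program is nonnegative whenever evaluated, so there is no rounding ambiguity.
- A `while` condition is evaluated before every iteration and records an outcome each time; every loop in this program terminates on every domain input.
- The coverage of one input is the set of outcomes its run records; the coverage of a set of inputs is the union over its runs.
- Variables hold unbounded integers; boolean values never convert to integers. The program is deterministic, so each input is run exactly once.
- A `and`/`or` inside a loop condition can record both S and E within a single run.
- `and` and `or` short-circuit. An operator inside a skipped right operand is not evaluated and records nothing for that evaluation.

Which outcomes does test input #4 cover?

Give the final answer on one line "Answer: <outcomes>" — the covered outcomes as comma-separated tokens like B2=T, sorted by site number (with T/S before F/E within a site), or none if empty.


Tracing the run of input #4 (c=5, q=8):
  B1->F, B3->E, B2->T, B5->S, B4->F, B7->S, B6->F, B8->T
deduplicating events, the covered set is: B1=F, B2=T, B3=E, B4=F, B5=S, B6=F, B7=S, B8=T
Answer: B1=F, B2=T, B3=E, B4=F, B5=S, B6=F, B7=S, B8=T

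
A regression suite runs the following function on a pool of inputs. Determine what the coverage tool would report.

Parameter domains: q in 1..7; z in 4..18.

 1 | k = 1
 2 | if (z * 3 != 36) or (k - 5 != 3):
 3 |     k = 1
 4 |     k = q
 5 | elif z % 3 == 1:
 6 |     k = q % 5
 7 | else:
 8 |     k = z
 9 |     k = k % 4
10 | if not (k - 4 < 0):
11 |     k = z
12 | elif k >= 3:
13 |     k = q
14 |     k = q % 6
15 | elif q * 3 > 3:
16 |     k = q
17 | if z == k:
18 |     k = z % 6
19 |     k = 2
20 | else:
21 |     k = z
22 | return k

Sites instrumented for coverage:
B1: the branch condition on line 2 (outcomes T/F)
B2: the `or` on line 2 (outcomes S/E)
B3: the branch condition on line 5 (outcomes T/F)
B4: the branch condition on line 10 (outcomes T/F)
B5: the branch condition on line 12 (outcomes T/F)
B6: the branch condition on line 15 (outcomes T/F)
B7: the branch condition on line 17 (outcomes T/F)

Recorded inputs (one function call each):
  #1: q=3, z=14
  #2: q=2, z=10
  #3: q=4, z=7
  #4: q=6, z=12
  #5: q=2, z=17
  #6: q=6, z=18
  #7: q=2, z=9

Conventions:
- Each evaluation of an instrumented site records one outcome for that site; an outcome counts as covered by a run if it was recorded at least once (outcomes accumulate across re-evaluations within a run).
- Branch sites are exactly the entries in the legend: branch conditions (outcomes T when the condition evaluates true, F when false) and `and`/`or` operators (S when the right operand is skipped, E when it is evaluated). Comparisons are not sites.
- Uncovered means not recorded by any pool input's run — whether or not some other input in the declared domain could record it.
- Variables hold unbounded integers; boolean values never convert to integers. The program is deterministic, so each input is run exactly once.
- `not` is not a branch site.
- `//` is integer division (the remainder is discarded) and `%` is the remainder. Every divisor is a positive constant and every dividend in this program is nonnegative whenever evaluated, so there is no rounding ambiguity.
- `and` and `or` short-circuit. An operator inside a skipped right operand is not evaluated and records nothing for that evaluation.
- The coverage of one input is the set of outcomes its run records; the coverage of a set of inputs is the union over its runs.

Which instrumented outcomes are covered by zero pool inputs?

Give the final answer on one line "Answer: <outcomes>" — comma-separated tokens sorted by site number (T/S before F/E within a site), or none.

input #1, q=3, z=14: events B2->S, B1->T, B4->F, B5->T, B7->F; outcomes B1=T, B2=S, B4=F, B5=T, B7=F
input #2, q=2, z=10: events B2->S, B1->T, B4->F, B5->F, B6->T, B7->F; outcomes B1=T, B2=S, B4=F, B5=F, B6=T, B7=F
input #3, q=4, z=7: events B2->S, B1->T, B4->T, B7->T; outcomes B1=T, B2=S, B4=T, B7=T
input #4, q=6, z=12: events B2->E, B1->T, B4->T, B7->T; outcomes B1=T, B2=E, B4=T, B7=T
input #5, q=2, z=17: events B2->S, B1->T, B4->F, B5->F, B6->T, B7->F; outcomes B1=T, B2=S, B4=F, B5=F, B6=T, B7=F
input #6, q=6, z=18: events B2->S, B1->T, B4->T, B7->T; outcomes B1=T, B2=S, B4=T, B7=T
input #7, q=2, z=9: events B2->S, B1->T, B4->F, B5->F, B6->T, B7->F; outcomes B1=T, B2=S, B4=F, B5=F, B6=T, B7=F
union over the pool: B1=T, B2=S, B2=E, B4=T, B4=F, B5=T, B5=F, B6=T, B7=T, B7=F
uncovered (4 of 14): B1=F, B3=T, B3=F, B6=F

Answer: B1=F, B3=T, B3=F, B6=F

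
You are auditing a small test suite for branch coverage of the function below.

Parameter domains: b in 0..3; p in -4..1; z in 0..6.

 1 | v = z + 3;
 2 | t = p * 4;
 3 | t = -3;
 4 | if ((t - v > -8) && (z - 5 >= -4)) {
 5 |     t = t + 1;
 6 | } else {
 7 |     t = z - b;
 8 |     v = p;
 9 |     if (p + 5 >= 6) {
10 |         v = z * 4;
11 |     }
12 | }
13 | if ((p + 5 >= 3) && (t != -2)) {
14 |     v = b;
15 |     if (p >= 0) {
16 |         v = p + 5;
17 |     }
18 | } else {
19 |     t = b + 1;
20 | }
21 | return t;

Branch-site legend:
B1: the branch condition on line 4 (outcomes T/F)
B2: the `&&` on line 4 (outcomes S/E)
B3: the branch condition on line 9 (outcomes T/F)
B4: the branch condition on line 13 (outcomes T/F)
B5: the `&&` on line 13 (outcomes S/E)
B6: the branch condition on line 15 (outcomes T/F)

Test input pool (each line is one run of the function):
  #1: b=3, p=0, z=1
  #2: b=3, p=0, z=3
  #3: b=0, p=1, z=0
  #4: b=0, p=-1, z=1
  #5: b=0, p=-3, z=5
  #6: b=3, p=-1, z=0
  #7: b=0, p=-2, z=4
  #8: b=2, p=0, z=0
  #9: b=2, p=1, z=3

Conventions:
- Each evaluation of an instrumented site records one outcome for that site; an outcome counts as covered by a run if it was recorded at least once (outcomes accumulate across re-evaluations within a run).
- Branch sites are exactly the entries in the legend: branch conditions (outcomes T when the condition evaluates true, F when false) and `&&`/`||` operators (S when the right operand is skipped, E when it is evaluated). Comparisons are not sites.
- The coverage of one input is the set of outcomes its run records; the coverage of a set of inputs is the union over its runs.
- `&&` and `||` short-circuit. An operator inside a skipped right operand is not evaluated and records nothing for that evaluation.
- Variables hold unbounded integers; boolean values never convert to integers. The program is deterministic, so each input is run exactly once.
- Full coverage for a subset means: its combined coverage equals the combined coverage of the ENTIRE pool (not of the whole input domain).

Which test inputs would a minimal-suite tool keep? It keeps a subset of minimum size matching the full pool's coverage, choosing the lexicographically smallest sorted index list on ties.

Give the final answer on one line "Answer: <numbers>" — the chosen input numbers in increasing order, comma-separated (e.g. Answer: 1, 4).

input #1, b=3, p=0, z=1: events B2->E, B1->T, B5->E, B4->F; outcomes B1=T, B2=E, B4=F, B5=E
input #2, b=3, p=0, z=3: events B2->S, B1->F, B3->F, B5->E, B4->T, B6->T; outcomes B1=F, B2=S, B3=F, B4=T, B5=E, B6=T
input #3, b=0, p=1, z=0: events B2->E, B1->F, B3->T, B5->E, B4->T, B6->T; outcomes B1=F, B2=E, B3=T, B4=T, B5=E, B6=T
input #4, b=0, p=-1, z=1: events B2->E, B1->T, B5->E, B4->F; outcomes B1=T, B2=E, B4=F, B5=E
input #5, b=0, p=-3, z=5: events B2->S, B1->F, B3->F, B5->S, B4->F; outcomes B1=F, B2=S, B3=F, B4=F, B5=S
input #6, b=3, p=-1, z=0: events B2->E, B1->F, B3->F, B5->E, B4->T, B6->F; outcomes B1=F, B2=E, B3=F, B4=T, B5=E, B6=F
input #7, b=0, p=-2, z=4: events B2->S, B1->F, B3->F, B5->E, B4->T, B6->F; outcomes B1=F, B2=S, B3=F, B4=T, B5=E, B6=F
input #8, b=2, p=0, z=0: events B2->E, B1->F, B3->F, B5->E, B4->F; outcomes B1=F, B2=E, B3=F, B4=F, B5=E
input #9, b=2, p=1, z=3: events B2->S, B1->F, B3->T, B5->E, B4->T, B6->T; outcomes B1=F, B2=S, B3=T, B4=T, B5=E, B6=T
union over all inputs: B1=T, B1=F, B2=S, B2=E, B3=T, B3=F, B4=T, B4=F, B5=S, B5=E, B6=T, B6=F (12 outcomes)
checked all size-1 subsets: none covers 12 outcomes (max 6/12)
checked all size-2 subsets: none covers 12 outcomes (max 10/12)
checked all size-3 subsets: none covers 12 outcomes (max 11/12)
the canonical winner is {1, 3, 5, 6}: size 4, full 12-outcome coverage, earliest index list among size-4 covers

Answer: 1, 3, 5, 6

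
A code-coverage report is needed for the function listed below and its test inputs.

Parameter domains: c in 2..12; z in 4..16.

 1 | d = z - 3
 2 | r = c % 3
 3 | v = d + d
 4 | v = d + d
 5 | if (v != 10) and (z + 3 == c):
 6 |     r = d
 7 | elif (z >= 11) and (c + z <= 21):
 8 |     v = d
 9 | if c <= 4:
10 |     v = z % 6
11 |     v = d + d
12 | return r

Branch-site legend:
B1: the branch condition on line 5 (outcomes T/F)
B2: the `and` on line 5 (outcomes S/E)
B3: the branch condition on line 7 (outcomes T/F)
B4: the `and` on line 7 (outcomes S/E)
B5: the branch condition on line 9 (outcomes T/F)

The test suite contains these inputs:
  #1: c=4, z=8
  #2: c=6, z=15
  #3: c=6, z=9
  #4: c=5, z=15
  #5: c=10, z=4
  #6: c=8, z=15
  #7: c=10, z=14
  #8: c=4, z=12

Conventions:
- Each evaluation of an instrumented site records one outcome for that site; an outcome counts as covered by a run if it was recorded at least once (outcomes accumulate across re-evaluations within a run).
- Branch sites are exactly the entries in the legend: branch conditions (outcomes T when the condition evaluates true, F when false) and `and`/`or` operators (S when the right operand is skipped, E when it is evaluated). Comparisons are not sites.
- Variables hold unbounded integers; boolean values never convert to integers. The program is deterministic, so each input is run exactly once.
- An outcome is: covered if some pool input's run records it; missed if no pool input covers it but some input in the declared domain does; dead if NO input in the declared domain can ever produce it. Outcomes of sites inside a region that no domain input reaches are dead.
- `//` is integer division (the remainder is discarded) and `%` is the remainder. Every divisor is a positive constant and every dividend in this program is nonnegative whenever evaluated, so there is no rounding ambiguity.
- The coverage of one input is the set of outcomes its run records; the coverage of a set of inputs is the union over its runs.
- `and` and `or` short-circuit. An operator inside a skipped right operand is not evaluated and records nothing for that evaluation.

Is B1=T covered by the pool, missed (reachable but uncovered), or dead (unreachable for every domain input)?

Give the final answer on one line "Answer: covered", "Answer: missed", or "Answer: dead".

no pool input records B1=T
but domain input (c=7, z=4) does record it -> reachable, so missed

Answer: missed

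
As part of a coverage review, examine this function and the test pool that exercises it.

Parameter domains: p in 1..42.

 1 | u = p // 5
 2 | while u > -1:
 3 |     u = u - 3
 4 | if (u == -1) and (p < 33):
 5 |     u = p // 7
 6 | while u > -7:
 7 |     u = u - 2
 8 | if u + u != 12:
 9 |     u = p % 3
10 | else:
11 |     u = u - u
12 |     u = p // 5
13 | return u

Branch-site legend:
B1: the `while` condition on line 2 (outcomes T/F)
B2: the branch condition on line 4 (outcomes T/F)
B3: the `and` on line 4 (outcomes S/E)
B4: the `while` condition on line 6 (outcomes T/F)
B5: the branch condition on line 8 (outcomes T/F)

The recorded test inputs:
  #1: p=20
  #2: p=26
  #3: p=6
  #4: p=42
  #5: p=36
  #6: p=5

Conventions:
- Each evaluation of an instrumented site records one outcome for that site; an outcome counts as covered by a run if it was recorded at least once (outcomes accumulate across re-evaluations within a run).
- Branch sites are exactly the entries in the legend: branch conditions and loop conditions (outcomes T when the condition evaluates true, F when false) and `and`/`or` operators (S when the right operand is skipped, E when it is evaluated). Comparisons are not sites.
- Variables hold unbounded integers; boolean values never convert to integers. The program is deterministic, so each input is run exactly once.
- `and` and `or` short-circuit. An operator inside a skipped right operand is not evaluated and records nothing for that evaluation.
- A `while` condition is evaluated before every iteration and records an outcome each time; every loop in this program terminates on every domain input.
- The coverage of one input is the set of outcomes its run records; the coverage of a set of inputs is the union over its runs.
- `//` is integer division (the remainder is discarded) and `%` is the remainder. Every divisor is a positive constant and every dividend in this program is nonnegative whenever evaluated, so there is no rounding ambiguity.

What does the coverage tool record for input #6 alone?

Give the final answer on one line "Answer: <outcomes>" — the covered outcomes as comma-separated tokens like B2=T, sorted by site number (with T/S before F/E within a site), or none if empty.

Tracing the run of input #6 (p=5):
  B1->T, B1->F, B3->S, B2->F, B4->T, B4->T, B4->T, B4->F, B5->T
collecting distinct outcomes: B1=T, B1=F, B2=F, B3=S, B4=T, B4=F, B5=T

Answer: B1=T, B1=F, B2=F, B3=S, B4=T, B4=F, B5=T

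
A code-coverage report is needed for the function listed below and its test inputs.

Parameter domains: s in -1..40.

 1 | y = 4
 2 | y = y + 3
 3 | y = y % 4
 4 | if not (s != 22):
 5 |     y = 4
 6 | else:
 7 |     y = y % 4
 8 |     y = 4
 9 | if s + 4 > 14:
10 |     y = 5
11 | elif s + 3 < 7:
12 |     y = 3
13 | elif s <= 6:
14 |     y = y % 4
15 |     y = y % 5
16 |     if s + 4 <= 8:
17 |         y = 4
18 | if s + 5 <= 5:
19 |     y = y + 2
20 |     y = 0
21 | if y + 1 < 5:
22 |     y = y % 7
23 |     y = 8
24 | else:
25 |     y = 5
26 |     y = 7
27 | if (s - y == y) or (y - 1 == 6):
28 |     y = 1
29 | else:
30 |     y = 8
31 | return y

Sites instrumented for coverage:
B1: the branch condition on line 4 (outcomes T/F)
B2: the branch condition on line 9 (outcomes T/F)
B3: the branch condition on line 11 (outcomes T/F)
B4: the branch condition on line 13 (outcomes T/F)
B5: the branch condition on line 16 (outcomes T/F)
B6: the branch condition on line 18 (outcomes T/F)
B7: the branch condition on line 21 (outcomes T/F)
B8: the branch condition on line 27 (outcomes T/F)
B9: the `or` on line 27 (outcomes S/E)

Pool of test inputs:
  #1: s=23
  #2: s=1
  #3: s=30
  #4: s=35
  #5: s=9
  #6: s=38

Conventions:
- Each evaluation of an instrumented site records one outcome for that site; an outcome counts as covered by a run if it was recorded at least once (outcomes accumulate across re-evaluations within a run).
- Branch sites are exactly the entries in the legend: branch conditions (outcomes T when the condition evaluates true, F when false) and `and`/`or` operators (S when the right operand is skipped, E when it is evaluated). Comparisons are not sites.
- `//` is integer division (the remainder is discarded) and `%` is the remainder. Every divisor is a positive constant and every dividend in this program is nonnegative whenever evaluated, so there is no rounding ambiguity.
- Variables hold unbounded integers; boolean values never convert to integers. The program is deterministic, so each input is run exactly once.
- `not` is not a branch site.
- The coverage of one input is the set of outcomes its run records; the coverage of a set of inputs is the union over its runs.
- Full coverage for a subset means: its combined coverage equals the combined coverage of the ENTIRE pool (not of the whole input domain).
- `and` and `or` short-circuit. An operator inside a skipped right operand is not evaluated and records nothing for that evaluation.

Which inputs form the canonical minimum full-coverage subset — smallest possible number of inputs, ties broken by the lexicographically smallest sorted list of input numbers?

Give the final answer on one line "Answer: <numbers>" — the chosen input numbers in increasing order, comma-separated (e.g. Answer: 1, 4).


#1 (s=23) -> covered: B1=F, B2=T, B6=F, B7=F, B8=T, B9=E
#2 (s=1) -> covered: B1=F, B2=F, B3=T, B6=F, B7=T, B8=F, B9=E
#3 (s=30) -> covered: B1=F, B2=T, B6=F, B7=F, B8=T, B9=E
#4 (s=35) -> covered: B1=F, B2=T, B6=F, B7=F, B8=T, B9=E
#5 (s=9) -> covered: B1=F, B2=F, B3=F, B4=F, B6=F, B7=F, B8=T, B9=E
#6 (s=38) -> covered: B1=F, B2=T, B6=F, B7=F, B8=T, B9=E
pool-wide coverage (12 outcomes): B1=F, B2=T, B2=F, B3=T, B3=F, B4=F, B6=F, B7=T, B7=F, B8=T, B8=F, B9=E
checked all size-1 subsets: none covers 12 outcomes (max 8/12)
checked all size-2 subsets: none covers 12 outcomes (max 11/12)
size 3: inputs {1, 2, 5} cover all 12 outcomes, and no lexicographically smaller subset of this size does
Answer: 1, 2, 5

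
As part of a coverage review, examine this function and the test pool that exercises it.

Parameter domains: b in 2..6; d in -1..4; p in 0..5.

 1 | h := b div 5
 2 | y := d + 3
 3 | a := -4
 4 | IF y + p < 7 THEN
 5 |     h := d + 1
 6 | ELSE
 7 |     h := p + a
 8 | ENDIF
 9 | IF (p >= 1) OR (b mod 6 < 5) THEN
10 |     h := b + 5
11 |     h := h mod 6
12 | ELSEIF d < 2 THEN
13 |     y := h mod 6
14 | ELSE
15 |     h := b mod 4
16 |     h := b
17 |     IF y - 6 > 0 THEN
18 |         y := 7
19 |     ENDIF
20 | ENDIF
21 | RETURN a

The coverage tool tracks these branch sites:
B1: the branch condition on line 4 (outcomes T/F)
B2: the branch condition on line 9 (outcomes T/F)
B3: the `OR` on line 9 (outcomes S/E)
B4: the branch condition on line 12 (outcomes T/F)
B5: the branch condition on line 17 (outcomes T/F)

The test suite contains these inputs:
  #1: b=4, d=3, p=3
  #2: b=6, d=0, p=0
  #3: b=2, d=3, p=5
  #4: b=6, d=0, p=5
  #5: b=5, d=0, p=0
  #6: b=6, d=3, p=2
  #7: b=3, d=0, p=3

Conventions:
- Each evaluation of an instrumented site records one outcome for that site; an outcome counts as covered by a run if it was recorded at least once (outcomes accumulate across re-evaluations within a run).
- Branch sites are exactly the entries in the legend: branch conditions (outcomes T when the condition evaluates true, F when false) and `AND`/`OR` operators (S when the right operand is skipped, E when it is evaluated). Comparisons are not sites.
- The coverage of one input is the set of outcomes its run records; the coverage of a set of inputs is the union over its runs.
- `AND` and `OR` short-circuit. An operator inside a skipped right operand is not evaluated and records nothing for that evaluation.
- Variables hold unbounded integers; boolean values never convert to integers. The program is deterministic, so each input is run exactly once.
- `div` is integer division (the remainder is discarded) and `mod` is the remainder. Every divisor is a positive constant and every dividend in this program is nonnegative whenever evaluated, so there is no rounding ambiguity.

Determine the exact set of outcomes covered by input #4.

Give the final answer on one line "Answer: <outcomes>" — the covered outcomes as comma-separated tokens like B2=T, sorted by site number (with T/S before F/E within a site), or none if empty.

Running input #4 (b=6, d=0, p=5), event by event:
  B1->F, B3->S, B2->T
collecting distinct outcomes: B1=F, B2=T, B3=S

Answer: B1=F, B2=T, B3=S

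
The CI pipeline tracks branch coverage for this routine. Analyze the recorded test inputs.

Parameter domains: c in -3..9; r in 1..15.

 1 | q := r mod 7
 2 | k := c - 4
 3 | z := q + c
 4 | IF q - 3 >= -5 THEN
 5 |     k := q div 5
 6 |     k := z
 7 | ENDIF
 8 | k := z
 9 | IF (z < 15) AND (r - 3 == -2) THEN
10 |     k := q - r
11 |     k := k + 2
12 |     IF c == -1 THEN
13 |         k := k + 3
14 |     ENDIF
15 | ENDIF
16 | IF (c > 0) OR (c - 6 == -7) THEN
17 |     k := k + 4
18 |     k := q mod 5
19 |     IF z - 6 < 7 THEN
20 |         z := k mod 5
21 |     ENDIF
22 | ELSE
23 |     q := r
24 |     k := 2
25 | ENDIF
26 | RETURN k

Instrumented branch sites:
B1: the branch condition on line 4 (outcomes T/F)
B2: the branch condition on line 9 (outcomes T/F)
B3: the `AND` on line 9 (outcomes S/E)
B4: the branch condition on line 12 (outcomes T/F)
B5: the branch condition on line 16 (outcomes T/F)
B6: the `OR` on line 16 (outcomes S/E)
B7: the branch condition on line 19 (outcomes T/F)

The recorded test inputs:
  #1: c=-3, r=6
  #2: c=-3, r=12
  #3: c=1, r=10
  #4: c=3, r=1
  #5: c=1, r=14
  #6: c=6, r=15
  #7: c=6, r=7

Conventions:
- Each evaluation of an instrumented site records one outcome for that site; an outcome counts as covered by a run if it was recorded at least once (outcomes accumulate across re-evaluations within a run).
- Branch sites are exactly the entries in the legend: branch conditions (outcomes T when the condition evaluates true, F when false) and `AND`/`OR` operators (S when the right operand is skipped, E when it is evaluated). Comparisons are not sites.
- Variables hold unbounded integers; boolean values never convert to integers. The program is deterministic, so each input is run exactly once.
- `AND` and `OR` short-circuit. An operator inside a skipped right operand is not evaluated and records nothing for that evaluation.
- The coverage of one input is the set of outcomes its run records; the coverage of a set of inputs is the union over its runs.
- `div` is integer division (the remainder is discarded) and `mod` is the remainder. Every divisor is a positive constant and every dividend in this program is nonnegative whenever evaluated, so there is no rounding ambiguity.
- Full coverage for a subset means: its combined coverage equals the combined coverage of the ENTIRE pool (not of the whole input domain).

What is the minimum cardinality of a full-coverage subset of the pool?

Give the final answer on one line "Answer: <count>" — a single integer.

input #1, c=-3, r=6: outcomes B1=T, B2=F, B3=E, B5=F, B6=E
input #2, c=-3, r=12: outcomes B1=T, B2=F, B3=E, B5=F, B6=E
input #3, c=1, r=10: outcomes B1=T, B2=F, B3=E, B5=T, B6=S, B7=T
input #4, c=3, r=1: outcomes B1=T, B2=T, B3=E, B4=F, B5=T, B6=S, B7=T
input #5, c=1, r=14: outcomes B1=T, B2=F, B3=E, B5=T, B6=S, B7=T
input #6, c=6, r=15: outcomes B1=T, B2=F, B3=E, B5=T, B6=S, B7=T
input #7, c=6, r=7: outcomes B1=T, B2=F, B3=E, B5=T, B6=S, B7=T
the full pool covers 10 outcomes: B1=T, B2=T, B2=F, B3=E, B4=F, B5=T, B5=F, B6=S, B6=E, B7=T
checked all size-1 subsets: none covers 10 outcomes (max 7/10)
at size 2, {1, 4} reaches all 10 outcomes; every lexicographically earlier size-2 subset fails

Answer: 2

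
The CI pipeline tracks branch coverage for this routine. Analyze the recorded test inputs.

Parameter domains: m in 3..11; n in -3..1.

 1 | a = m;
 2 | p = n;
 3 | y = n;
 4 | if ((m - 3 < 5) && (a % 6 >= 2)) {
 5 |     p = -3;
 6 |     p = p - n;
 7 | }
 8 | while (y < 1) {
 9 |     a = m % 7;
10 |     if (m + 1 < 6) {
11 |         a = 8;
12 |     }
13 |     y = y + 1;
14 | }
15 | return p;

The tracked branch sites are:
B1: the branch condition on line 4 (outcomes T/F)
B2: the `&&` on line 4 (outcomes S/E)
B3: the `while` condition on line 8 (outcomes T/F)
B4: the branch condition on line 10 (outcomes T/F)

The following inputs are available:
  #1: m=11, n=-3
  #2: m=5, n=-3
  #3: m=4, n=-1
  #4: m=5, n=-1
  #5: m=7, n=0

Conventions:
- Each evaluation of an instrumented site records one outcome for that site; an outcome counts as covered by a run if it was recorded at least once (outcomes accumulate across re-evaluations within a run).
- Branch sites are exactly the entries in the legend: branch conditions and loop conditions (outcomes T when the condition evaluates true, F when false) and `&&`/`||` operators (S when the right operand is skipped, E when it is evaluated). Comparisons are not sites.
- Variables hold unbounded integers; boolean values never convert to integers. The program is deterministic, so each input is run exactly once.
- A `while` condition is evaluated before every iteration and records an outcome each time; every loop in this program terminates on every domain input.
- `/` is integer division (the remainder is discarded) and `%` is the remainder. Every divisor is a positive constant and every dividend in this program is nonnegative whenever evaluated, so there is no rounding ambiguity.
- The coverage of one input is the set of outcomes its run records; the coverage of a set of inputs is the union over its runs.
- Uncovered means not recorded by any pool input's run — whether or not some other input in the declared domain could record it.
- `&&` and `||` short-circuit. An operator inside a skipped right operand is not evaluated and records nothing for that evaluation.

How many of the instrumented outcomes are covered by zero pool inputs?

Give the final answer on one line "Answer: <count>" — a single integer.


input #1 (m=11, n=-3): events B2->S, B1->F, B3->T, B4->F, B3->T, B4->F, B3->T, B4->F, B3->T, B4->F, B3->F; covers B1=F, B2=S, B3=T, B3=F, B4=F
input #2 (m=5, n=-3): events B2->E, B1->T, B3->T, B4->F, B3->T, B4->F, B3->T, B4->F, B3->T, B4->F, B3->F; covers B1=T, B2=E, B3=T, B3=F, B4=F
input #3 (m=4, n=-1): events B2->E, B1->T, B3->T, B4->T, B3->T, B4->T, B3->F; covers B1=T, B2=E, B3=T, B3=F, B4=T
input #4 (m=5, n=-1): events B2->E, B1->T, B3->T, B4->F, B3->T, B4->F, B3->F; covers B1=T, B2=E, B3=T, B3=F, B4=F
input #5 (m=7, n=0): events B2->E, B1->F, B3->T, B4->F, B3->F; covers B1=F, B2=E, B3=T, B3=F, B4=F
union over the pool: B1=T, B1=F, B2=S, B2=E, B3=T, B3=F, B4=T, B4=F
uncovered (0 of 8): none
Answer: 0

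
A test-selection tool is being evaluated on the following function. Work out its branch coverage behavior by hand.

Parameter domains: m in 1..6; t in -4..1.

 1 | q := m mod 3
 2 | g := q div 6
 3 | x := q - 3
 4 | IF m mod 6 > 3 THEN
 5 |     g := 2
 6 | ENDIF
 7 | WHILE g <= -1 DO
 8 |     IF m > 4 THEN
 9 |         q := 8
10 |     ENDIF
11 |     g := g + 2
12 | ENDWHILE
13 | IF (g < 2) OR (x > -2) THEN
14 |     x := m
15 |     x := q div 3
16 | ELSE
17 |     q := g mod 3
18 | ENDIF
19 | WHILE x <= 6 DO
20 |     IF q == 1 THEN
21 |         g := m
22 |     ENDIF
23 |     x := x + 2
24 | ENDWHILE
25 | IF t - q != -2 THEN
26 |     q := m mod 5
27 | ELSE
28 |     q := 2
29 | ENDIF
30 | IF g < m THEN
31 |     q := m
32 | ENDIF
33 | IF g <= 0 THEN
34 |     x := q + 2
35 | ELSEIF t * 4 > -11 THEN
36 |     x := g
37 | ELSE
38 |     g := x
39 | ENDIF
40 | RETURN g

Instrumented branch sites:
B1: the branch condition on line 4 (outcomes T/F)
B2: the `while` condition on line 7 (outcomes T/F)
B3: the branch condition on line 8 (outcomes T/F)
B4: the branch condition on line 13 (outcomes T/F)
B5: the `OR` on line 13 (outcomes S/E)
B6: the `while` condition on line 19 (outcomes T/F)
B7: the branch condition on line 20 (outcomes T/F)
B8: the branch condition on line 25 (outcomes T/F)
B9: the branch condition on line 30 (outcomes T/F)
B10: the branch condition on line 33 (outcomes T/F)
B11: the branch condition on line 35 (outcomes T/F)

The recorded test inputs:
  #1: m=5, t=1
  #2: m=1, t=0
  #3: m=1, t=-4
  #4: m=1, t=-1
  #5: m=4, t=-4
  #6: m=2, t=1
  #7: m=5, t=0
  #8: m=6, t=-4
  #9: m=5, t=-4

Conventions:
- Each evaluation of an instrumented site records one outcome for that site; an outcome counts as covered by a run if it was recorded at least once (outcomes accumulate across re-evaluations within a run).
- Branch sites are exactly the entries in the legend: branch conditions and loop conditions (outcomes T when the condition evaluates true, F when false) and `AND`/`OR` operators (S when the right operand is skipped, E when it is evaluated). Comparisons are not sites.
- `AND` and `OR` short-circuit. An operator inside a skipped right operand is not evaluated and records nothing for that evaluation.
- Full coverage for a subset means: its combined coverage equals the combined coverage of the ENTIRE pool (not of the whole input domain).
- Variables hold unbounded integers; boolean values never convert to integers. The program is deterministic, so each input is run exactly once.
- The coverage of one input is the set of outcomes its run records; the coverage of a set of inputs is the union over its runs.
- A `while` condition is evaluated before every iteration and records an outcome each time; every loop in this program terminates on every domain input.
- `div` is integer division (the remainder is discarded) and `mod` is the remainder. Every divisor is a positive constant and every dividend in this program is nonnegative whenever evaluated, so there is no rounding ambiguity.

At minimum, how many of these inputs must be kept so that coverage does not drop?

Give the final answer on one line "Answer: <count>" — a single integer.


run #1 (m=5, t=1) runs B1->T, B2->F, B5->E, B4->T, B6->T, B7->F, B6->T, B7->F, B6->T, B7->F, B6->T, B7->F, B6->F, B8->T, ...; records B1=T, B2=F, B4=T, B5=E, B6=T, B6=F, B7=F, B8=T, B9=T, B10=F, B11=T
run #2 (m=1, t=0) runs B1->F, B2->F, B5->S, B4->T, B6->T, B7->T, B6->T, B7->T, B6->T, B7->T, B6->T, B7->T, B6->F, B8->T, ...; records B1=F, B2=F, B4=T, B5=S, B6=T, B6=F, B7=T, B8=T, B9=F, B10=F, B11=T
run #3 (m=1, t=-4) runs B1->F, B2->F, B5->S, B4->T, B6->T, B7->T, B6->T, B7->T, B6->T, B7->T, B6->T, B7->T, B6->F, B8->T, ...; records B1=F, B2=F, B4=T, B5=S, B6=T, B6=F, B7=T, B8=T, B9=F, B10=F, B11=F
run #4 (m=1, t=-1) runs B1->F, B2->F, B5->S, B4->T, B6->T, B7->T, B6->T, B7->T, B6->T, B7->T, B6->T, B7->T, B6->F, B8->F, ...; records B1=F, B2=F, B4=T, B5=S, B6=T, B6=F, B7=T, B8=F, B9=F, B10=F, B11=T
run #5 (m=4, t=-4) runs B1->T, B2->F, B5->E, B4->F, B6->T, B7->F, B6->T, B7->F, B6->T, B7->F, B6->T, B7->F, B6->T, B7->F, ...; records B1=T, B2=F, B4=F, B5=E, B6=T, B6=F, B7=F, B8=T, B9=T, B10=F, B11=F
run #6 (m=2, t=1) runs B1->F, B2->F, B5->S, B4->T, B6->T, B7->F, B6->T, B7->F, B6->T, B7->F, B6->T, B7->F, B6->F, B8->T, ...; records B1=F, B2=F, B4=T, B5=S, B6=T, B6=F, B7=F, B8=T, B9=T, B10=T
run #7 (m=5, t=0) runs B1->T, B2->F, B5->E, B4->T, B6->T, B7->F, B6->T, B7->F, B6->T, B7->F, B6->T, B7->F, B6->F, B8->F, ...; records B1=T, B2=F, B4=T, B5=E, B6=T, B6=F, B7=F, B8=F, B9=T, B10=F, B11=T
run #8 (m=6, t=-4) runs B1->F, B2->F, B5->S, B4->T, B6->T, B7->F, B6->T, B7->F, B6->T, B7->F, B6->T, B7->F, B6->F, B8->T, ...; records B1=F, B2=F, B4=T, B5=S, B6=T, B6=F, B7=F, B8=T, B9=T, B10=T
run #9 (m=5, t=-4) runs B1->T, B2->F, B5->E, B4->T, B6->T, B7->F, B6->T, B7->F, B6->T, B7->F, B6->T, B7->F, B6->F, B8->T, ...; records B1=T, B2=F, B4=T, B5=E, B6=T, B6=F, B7=F, B8=T, B9=T, B10=F, B11=F
together the pool reaches 19 outcomes: B1=T, B1=F, B2=F, B4=T, B4=F, B5=S, B5=E, B6=T, B6=F, B7=T, B7=F, B8=T, B8=F, B9=T, B9=F, B10=T, B10=F, B11=T, B11=F
checked all size-1 subsets: none covers 19 outcomes (max 11/19)
checked all size-2 subsets: none covers 19 outcomes (max 18/19)
size 3: inputs {4, 5, 6} cover all 19 outcomes, and no lexicographically smaller subset of this size does
Answer: 3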